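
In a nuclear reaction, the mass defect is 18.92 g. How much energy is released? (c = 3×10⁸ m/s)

Convert mass defect: Δm = 18.92 g = 0.01892 kg
E = Δm·c² = 0.01892 × (3×10⁸)²
= 0.01892 × 9×10¹⁶ = 1.703×10¹⁵ J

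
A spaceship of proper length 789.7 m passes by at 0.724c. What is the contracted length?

Proper length L₀ = 789.7 m
γ = 1/√(1 - 0.724²) = 1.4497
L = L₀/γ = 789.7/1.4497 = 544.7 m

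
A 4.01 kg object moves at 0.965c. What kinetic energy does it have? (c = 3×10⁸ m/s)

γ = 1/√(1 - 0.965²) = 3.813
γ - 1 = 2.813
KE = (γ-1)mc² = 2.813 × 4.01 × (3×10⁸)² = 1.015×10¹⁸ J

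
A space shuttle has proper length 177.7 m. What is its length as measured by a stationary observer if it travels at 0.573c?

Proper length L₀ = 177.7 m
γ = 1/√(1 - 0.573²) = 1.2202
L = L₀/γ = 177.7/1.2202 = 145.6 m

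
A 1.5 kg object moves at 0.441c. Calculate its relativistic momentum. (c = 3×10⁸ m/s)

γ = 1/√(1 - 0.441²) = 1.114
v = 0.441 × 3×10⁸ = 1.323×10⁸ m/s
p = γmv = 1.114 × 1.5 × 1.323×10⁸ = 2.211×10⁸ kg·m/s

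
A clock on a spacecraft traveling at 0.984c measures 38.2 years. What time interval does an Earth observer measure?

Proper time Δt₀ = 38.2 years
γ = 1/√(1 - 0.984²) = 5.613
Δt = γΔt₀ = 5.613 × 38.2 = 214.4 years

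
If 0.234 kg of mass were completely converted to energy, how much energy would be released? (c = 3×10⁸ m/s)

Using E = mc²:
c² = (3×10⁸)² = 9×10¹⁶ m²/s²
E = 0.234 × 9×10¹⁶ = 2.106×10¹⁶ J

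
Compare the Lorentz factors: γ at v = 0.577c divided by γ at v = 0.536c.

γ₁ = 1/√(1 - 0.577²) = 1.2244
γ₂ = 1/√(1 - 0.536²) = 1.1845
γ₁/γ₂ = 1.2244/1.1845 = 1.034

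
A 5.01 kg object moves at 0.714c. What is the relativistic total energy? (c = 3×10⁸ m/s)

γ = 1/√(1 - 0.714²) = 1.4283
mc² = 5.01 × (3×10⁸)² = 4.509×10¹⁷ J
E = γmc² = 1.4283 × 4.509×10¹⁷ = 6.440×10¹⁷ J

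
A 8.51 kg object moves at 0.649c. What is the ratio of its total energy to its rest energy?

E = γmc², E₀ = mc²
E/E₀ = γ = 1/√(1 - 0.649²) = 1.314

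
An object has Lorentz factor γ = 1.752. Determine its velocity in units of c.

From γ = 1/√(1 - v²/c²):
1/γ² = 1/1.752² = 0.3258
v²/c² = 1 - 0.3258 = 0.6742
v/c = √(0.6742) = 0.8211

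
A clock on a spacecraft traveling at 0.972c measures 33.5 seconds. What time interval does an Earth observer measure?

Proper time Δt₀ = 33.5 seconds
γ = 1/√(1 - 0.972²) = 4.256
Δt = γΔt₀ = 4.256 × 33.5 = 142.6 seconds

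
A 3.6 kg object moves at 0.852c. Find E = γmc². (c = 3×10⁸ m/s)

γ = 1/√(1 - 0.852²) = 1.9101
mc² = 3.6 × (3×10⁸)² = 3.240×10¹⁷ J
E = γmc² = 1.9101 × 3.240×10¹⁷ = 6.189×10¹⁷ J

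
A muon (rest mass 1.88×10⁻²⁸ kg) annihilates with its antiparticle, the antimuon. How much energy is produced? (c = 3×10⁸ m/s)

Both particles have the same rest mass, so total mass = 2m
E = 2m·c² = 2 × 1.88×10⁻²⁸ × (3×10⁸)²
= 2 × 1.88×10⁻²⁸ × 9×10¹⁶
= 3.384×10⁻¹¹ J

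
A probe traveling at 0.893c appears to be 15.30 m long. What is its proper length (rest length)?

Contracted length L = 15.30 m
γ = 1/√(1 - 0.893²) = 2.222
L₀ = γL = 2.222 × 15.30 = 34.00 m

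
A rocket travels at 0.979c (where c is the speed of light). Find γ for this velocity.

v/c = 0.979, so (v/c)² = 0.958441
1 - (v/c)² = 0.041559
γ = 1/√(0.041559) = 4.905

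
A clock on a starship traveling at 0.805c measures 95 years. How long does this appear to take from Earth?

Proper time Δt₀ = 95 years
γ = 1/√(1 - 0.805²) = 1.6856
Δt = γΔt₀ = 1.6856 × 95 = 160.1 years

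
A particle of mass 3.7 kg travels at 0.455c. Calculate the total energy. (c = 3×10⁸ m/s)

γ = 1/√(1 - 0.455²) = 1.123
mc² = 3.7 × (3×10⁸)² = 3.330×10¹⁷ J
E = γmc² = 1.123 × 3.330×10¹⁷ = 3.740×10¹⁷ J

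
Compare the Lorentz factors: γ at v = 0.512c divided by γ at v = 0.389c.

γ₁ = 1/√(1 - 0.512²) = 1.16416
γ₂ = 1/√(1 - 0.389²) = 1.08550
γ₁/γ₂ = 1.16416/1.08550 = 1.072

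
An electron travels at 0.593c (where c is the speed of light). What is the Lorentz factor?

v/c = 0.593, so (v/c)² = 0.351649
1 - (v/c)² = 0.648351
γ = 1/√(0.648351) = 1.242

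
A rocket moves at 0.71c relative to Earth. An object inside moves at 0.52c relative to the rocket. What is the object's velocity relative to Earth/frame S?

u = (u' + v)/(1 + u'v/c²)
Numerator: 0.52 + 0.71 = 1.23
Denominator: 1 + 0.3692 = 1.3692
u = 1.23/1.3692 = 0.8983c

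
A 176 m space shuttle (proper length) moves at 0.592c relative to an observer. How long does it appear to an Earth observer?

Proper length L₀ = 176 m
γ = 1/√(1 - 0.592²) = 1.241
L = L₀/γ = 176/1.241 = 141.8 m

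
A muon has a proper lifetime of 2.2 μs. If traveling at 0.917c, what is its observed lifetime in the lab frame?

Proper lifetime τ₀ = 2.2 μs
γ = 1/√(1 - 0.917²) = 2.507
τ = γτ₀ = 2.507 × 2.2 μs = 5.515 μs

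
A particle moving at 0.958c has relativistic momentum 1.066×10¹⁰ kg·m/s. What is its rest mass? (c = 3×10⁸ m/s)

γ = 1/√(1 - 0.958²) = 3.487
v = 0.958 × 3×10⁸ = 2.874×10⁸ m/s
m = p/(γv) = 1.066×10¹⁰/(3.487 × 2.874×10⁸) = 10.64 kg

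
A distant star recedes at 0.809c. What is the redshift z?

β = 0.809
(1+β)/(1-β) = 1.809/0.191 = 9.4712
√(9.4712) = 3.078
z = 3.078 - 1 = 2.078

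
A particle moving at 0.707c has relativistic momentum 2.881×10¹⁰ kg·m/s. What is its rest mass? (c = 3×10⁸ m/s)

γ = 1/√(1 - 0.707²) = 1.414
v = 0.707 × 3×10⁸ = 2.121×10⁸ m/s
m = p/(γv) = 2.881×10¹⁰/(1.414 × 2.121×10⁸) = 96.06 kg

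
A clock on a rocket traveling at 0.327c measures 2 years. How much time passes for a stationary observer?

Proper time Δt₀ = 2 years
γ = 1/√(1 - 0.327²) = 1.058
Δt = γΔt₀ = 1.058 × 2 = 2.116 years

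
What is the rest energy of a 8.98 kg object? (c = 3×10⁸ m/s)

c² = (3×10⁸)² = 9.000×10¹⁶ m²/s²
E₀ = mc² = 8.98 × 9.000×10¹⁶ = 8.082×10¹⁷ J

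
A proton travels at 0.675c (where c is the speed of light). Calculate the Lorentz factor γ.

v/c = 0.675, so (v/c)² = 0.455625
1 - (v/c)² = 0.544375
γ = 1/√(0.544375) = 1.355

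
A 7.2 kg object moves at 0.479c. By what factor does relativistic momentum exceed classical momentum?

p_rel = γmv, p_class = mv
Ratio = γ = 1/√(1 - 0.479²) = 1.139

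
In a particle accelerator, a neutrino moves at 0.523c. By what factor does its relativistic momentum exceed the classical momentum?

p_rel = γmv, p_class = mv
Ratio = γ = 1/√(1 - 0.523²)
= 1/√(0.726471) = 1.173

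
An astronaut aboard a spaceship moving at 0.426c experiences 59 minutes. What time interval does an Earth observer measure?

Proper time Δt₀ = 59 minutes
γ = 1/√(1 - 0.426²) = 1.1053
Δt = γΔt₀ = 1.1053 × 59 = 65.21 minutes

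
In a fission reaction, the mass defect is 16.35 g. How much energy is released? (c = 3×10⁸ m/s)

Convert mass defect: Δm = 16.35 g = 0.01635 kg
E = Δm·c² = 0.01635 × (3×10⁸)²
= 0.01635 × 9×10¹⁶ = 1.472×10¹⁵ J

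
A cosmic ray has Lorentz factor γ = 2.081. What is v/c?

From γ = 1/√(1 - v²/c²):
1/γ² = 1/2.081² = 0.2309
v²/c² = 1 - 0.2309 = 0.7691
v/c = √(0.7691) = 0.8770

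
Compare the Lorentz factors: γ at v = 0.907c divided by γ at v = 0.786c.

γ₁ = 1/√(1 - 0.907²) = 2.375
γ₂ = 1/√(1 - 0.786²) = 1.618
γ₁/γ₂ = 2.375/1.618 = 1.468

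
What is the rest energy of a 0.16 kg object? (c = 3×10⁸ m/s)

c² = (3×10⁸)² = 9.000×10¹⁶ m²/s²
E₀ = mc² = 0.16 × 9.000×10¹⁶ = 1.440×10¹⁶ J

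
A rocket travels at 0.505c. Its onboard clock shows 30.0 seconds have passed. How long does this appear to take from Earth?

Proper time Δt₀ = 30.0 seconds
γ = 1/√(1 - 0.505²) = 1.1586
Δt = γΔt₀ = 1.1586 × 30.0 = 34.76 seconds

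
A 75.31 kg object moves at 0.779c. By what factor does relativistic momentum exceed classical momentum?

p_rel = γmv, p_class = mv
Ratio = γ = 1/√(1 - 0.779²) = 1.595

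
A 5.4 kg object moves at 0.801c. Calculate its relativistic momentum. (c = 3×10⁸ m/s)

γ = 1/√(1 - 0.801²) = 1.6704
v = 0.801 × 3×10⁸ = 2.403×10⁸ m/s
p = γmv = 1.6704 × 5.4 × 2.403×10⁸ = 2.168×10⁹ kg·m/s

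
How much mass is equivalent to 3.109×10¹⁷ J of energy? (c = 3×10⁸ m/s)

From E = mc², we get m = E/c²
c² = (3×10⁸)² = 9×10¹⁶ m²/s²
m = 3.109×10¹⁷ / 9×10¹⁶ = 3.454 kg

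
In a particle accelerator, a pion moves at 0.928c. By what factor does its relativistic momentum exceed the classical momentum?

p_rel = γmv, p_class = mv
Ratio = γ = 1/√(1 - 0.928²)
= 1/√(0.138816) = 2.684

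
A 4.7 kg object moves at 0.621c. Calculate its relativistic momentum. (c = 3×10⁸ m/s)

γ = 1/√(1 - 0.621²) = 1.276
v = 0.621 × 3×10⁸ = 1.863×10⁸ m/s
p = γmv = 1.276 × 4.7 × 1.863×10⁸ = 1.117×10⁹ kg·m/s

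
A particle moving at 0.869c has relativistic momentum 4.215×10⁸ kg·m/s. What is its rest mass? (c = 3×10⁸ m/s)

γ = 1/√(1 - 0.869²) = 2.021
v = 0.869 × 3×10⁸ = 2.607×10⁸ m/s
m = p/(γv) = 4.215×10⁸/(2.021 × 2.607×10⁸) = 0.8000 kg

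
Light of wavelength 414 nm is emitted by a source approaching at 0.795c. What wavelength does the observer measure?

β = 0.795
Wavelength Doppler factor = √(0.205/1.795) = √(0.1142) = 0.3379
λ_obs = 414 × 0.3379 = 139.9 nm (blueshift)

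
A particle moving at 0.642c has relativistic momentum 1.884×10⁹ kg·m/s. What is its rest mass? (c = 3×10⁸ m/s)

γ = 1/√(1 - 0.642²) = 1.3043
v = 0.642 × 3×10⁸ = 1.926×10⁸ m/s
m = p/(γv) = 1.884×10⁹/(1.3043 × 1.926×10⁸) = 7.500 kg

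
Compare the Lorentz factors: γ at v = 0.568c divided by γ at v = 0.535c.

γ₁ = 1/√(1 - 0.568²) = 1.2150
γ₂ = 1/√(1 - 0.535²) = 1.1836
γ₁/γ₂ = 1.2150/1.1836 = 1.027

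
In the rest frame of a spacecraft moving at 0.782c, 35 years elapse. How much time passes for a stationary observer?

Proper time Δt₀ = 35 years
γ = 1/√(1 - 0.782²) = 1.6044
Δt = γΔt₀ = 1.6044 × 35 = 56.15 years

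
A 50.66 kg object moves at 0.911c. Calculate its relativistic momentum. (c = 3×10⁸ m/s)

γ = 1/√(1 - 0.911²) = 2.4248
v = 0.911 × 3×10⁸ = 2.733×10⁸ m/s
p = γmv = 2.4248 × 50.66 × 2.733×10⁸ = 3.357×10¹⁰ kg·m/s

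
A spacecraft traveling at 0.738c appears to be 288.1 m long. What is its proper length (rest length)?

Contracted length L = 288.1 m
γ = 1/√(1 - 0.738²) = 1.4819
L₀ = γL = 1.4819 × 288.1 = 426.9 m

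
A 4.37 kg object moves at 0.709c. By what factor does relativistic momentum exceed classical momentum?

p_rel = γmv, p_class = mv
Ratio = γ = 1/√(1 - 0.709²) = 1.418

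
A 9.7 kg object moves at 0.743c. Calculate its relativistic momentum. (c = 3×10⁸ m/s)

γ = 1/√(1 - 0.743²) = 1.494
v = 0.743 × 3×10⁸ = 2.229×10⁸ m/s
p = γmv = 1.494 × 9.7 × 2.229×10⁸ = 3.230×10⁹ kg·m/s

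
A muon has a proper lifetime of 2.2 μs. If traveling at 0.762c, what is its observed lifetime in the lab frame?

Proper lifetime τ₀ = 2.2 μs
γ = 1/√(1 - 0.762²) = 1.544
τ = γτ₀ = 1.544 × 2.2 μs = 3.397 μs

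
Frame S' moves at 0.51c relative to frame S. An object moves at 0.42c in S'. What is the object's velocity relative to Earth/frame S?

u = (u' + v)/(1 + u'v/c²)
Numerator: 0.42 + 0.51 = 0.93
Denominator: 1 + 0.2142 = 1.2142
u = 0.93/1.2142 = 0.7659c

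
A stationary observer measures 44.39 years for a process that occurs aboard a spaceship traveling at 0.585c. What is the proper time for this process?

Dilated time Δt = 44.39 years
γ = 1/√(1 - 0.585²) = 1.233
Δt₀ = Δt/γ = 44.39/1.233 = 36.00 years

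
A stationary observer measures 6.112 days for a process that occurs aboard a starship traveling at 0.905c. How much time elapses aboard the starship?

Dilated time Δt = 6.112 days
γ = 1/√(1 - 0.905²) = 2.351
Δt₀ = Δt/γ = 6.112/2.351 = 2.600 days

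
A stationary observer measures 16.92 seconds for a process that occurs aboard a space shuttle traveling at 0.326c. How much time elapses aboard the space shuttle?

Dilated time Δt = 16.92 seconds
γ = 1/√(1 - 0.326²) = 1.0578
Δt₀ = Δt/γ = 16.92/1.0578 = 16.00 seconds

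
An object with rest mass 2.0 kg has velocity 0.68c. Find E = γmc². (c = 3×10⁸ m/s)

γ = 1/√(1 - 0.68²) = 1.364
mc² = 2.0 × (3×10⁸)² = 1.800×10¹⁷ J
E = γmc² = 1.364 × 1.800×10¹⁷ = 2.455×10¹⁷ J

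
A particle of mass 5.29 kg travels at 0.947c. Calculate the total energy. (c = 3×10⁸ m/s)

γ = 1/√(1 - 0.947²) = 3.113
mc² = 5.29 × (3×10⁸)² = 4.761×10¹⁷ J
E = γmc² = 3.113 × 4.761×10¹⁷ = 1.482×10¹⁸ J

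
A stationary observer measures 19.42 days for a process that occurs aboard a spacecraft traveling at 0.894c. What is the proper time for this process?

Dilated time Δt = 19.42 days
γ = 1/√(1 - 0.894²) = 2.232
Δt₀ = Δt/γ = 19.42/2.232 = 8.701 days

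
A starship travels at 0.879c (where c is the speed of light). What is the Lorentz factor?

v/c = 0.879, so (v/c)² = 0.772641
1 - (v/c)² = 0.227359
γ = 1/√(0.227359) = 2.097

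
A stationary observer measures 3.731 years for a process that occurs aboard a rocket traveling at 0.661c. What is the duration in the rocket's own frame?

Dilated time Δt = 3.731 years
γ = 1/√(1 - 0.661²) = 1.3326
Δt₀ = Δt/γ = 3.731/1.3326 = 2.800 years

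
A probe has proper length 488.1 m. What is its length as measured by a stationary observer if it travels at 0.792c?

Proper length L₀ = 488.1 m
γ = 1/√(1 - 0.792²) = 1.638
L = L₀/γ = 488.1/1.638 = 298.0 m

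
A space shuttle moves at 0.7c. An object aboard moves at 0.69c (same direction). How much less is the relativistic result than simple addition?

Classical: u' + v = 0.69 + 0.7 = 1.39c
Relativistic: u = (0.69 + 0.7)/(1 + 0.483) = 1.39/1.483 = 0.9373c
Difference: 1.39 - 0.9373 = 0.4527c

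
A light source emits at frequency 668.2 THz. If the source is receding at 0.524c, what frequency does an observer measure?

β = v/c = 0.524
(1-β)/(1+β) = 0.476/1.524 = 0.31234
Doppler factor = √(0.31234) = 0.55887
f_obs = 668.2 × 0.55887 = 373.4 THz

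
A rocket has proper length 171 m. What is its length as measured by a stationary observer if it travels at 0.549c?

Proper length L₀ = 171 m
γ = 1/√(1 - 0.549²) = 1.1964
L = L₀/γ = 171/1.1964 = 142.9 m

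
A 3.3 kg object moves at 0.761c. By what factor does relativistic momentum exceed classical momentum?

p_rel = γmv, p_class = mv
Ratio = γ = 1/√(1 - 0.761²) = 1.541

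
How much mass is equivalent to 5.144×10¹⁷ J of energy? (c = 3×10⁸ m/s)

From E = mc², we get m = E/c²
c² = (3×10⁸)² = 9×10¹⁶ m²/s²
m = 5.144×10¹⁷ / 9×10¹⁶ = 5.716 kg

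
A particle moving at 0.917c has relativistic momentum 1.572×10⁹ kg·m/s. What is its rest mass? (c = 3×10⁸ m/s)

γ = 1/√(1 - 0.917²) = 2.507
v = 0.917 × 3×10⁸ = 2.751×10⁸ m/s
m = p/(γv) = 1.572×10⁹/(2.507 × 2.751×10⁸) = 2.279 kg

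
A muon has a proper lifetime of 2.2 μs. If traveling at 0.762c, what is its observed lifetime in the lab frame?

Proper lifetime τ₀ = 2.2 μs
γ = 1/√(1 - 0.762²) = 1.544
τ = γτ₀ = 1.544 × 2.2 μs = 3.397 μs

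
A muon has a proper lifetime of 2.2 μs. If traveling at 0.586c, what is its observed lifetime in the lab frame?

Proper lifetime τ₀ = 2.2 μs
γ = 1/√(1 - 0.586²) = 1.234
τ = γτ₀ = 1.234 × 2.2 μs = 2.715 μs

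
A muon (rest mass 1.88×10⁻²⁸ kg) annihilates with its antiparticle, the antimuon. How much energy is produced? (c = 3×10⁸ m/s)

Both particles have the same rest mass, so total mass = 2m
E = 2m·c² = 2 × 1.88×10⁻²⁸ × (3×10⁸)²
= 2 × 1.88×10⁻²⁸ × 9×10¹⁶
= 3.384×10⁻¹¹ J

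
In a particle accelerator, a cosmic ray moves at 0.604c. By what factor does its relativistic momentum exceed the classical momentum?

p_rel = γmv, p_class = mv
Ratio = γ = 1/√(1 - 0.604²)
= 1/√(0.635184) = 1.255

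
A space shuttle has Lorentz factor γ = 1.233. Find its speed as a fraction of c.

From γ = 1/√(1 - v²/c²):
1/γ² = 1/1.233² = 0.6578
v²/c² = 1 - 0.6578 = 0.3422
v/c = √(0.3422) = 0.5850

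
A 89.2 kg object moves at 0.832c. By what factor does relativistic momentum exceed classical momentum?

p_rel = γmv, p_class = mv
Ratio = γ = 1/√(1 - 0.832²) = 1.803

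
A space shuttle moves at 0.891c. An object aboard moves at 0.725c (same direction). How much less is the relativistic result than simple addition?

Classical: u' + v = 0.725 + 0.891 = 1.616c
Relativistic: u = (0.725 + 0.891)/(1 + 0.645975) = 1.616/1.645975 = 0.9818c
Difference: 1.616 - 0.9818 = 0.6342c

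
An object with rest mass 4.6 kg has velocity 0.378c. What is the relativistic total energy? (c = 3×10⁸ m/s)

γ = 1/√(1 - 0.378²) = 1.0801
mc² = 4.6 × (3×10⁸)² = 4.140×10¹⁷ J
E = γmc² = 1.0801 × 4.140×10¹⁷ = 4.472×10¹⁷ J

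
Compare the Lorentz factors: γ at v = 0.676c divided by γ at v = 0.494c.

γ₁ = 1/√(1 - 0.676²) = 1.357
γ₂ = 1/√(1 - 0.494²) = 1.150
γ₁/γ₂ = 1.357/1.150 = 1.180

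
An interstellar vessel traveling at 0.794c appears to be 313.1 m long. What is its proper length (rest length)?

Contracted length L = 313.1 m
γ = 1/√(1 - 0.794²) = 1.645
L₀ = γL = 1.645 × 313.1 = 515.0 m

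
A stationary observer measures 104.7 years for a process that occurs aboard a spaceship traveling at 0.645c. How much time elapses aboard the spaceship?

Dilated time Δt = 104.7 years
γ = 1/√(1 - 0.645²) = 1.3086
Δt₀ = Δt/γ = 104.7/1.3086 = 80.01 years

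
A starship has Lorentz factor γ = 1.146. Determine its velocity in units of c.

From γ = 1/√(1 - v²/c²):
1/γ² = 1/1.146² = 0.76143
v²/c² = 1 - 0.76143 = 0.23857
v/c = √(0.23857) = 0.4884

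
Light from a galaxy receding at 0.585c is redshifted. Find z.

β = 0.585
(1+β)/(1-β) = 1.585/0.415 = 3.8193
√(3.8193) = 1.9543
z = 1.9543 - 1 = 0.9543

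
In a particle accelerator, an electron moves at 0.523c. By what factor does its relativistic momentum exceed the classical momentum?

p_rel = γmv, p_class = mv
Ratio = γ = 1/√(1 - 0.523²)
= 1/√(0.726471) = 1.173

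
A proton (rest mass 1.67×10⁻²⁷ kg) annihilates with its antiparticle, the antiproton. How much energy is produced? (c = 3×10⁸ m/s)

Both particles have the same rest mass, so total mass = 2m
E = 2m·c² = 2 × 1.67×10⁻²⁷ × (3×10⁸)²
= 2 × 1.67×10⁻²⁷ × 9×10¹⁶
= 3.006×10⁻¹⁰ J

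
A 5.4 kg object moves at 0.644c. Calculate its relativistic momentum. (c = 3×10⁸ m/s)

γ = 1/√(1 - 0.644²) = 1.307
v = 0.644 × 3×10⁸ = 1.932×10⁸ m/s
p = γmv = 1.307 × 5.4 × 1.932×10⁸ = 1.364×10⁹ kg·m/s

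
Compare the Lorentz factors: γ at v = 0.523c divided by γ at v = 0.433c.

γ₁ = 1/√(1 - 0.523²) = 1.173
γ₂ = 1/√(1 - 0.433²) = 1.109
γ₁/γ₂ = 1.173/1.109 = 1.058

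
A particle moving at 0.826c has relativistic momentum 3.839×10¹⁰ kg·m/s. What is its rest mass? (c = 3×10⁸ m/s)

γ = 1/√(1 - 0.826²) = 1.774
v = 0.826 × 3×10⁸ = 2.478×10⁸ m/s
m = p/(γv) = 3.839×10¹⁰/(1.774 × 2.478×10⁸) = 87.33 kg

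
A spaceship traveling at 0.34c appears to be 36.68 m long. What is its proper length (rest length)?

Contracted length L = 36.68 m
γ = 1/√(1 - 0.34²) = 1.0633
L₀ = γL = 1.0633 × 36.68 = 39.00 m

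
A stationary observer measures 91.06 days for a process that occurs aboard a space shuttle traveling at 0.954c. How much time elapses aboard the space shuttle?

Dilated time Δt = 91.06 days
γ = 1/√(1 - 0.954²) = 3.335
Δt₀ = Δt/γ = 91.06/3.335 = 27.30 days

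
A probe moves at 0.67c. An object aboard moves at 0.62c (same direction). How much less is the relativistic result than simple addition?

Classical: u' + v = 0.62 + 0.67 = 1.29c
Relativistic: u = (0.62 + 0.67)/(1 + 0.4154) = 1.29/1.4154 = 0.9114c
Difference: 1.29 - 0.9114 = 0.3786c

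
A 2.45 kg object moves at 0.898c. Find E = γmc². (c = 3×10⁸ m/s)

γ = 1/√(1 - 0.898²) = 2.27275
mc² = 2.45 × (3×10⁸)² = 2.205×10¹⁷ J
E = γmc² = 2.27275 × 2.205×10¹⁷ = 5.011×10¹⁷ J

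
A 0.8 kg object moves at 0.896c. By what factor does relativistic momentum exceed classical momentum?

p_rel = γmv, p_class = mv
Ratio = γ = 1/√(1 - 0.896²) = 2.252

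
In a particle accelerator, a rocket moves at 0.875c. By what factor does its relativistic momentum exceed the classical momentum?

p_rel = γmv, p_class = mv
Ratio = γ = 1/√(1 - 0.875²)
= 1/√(0.234375) = 2.066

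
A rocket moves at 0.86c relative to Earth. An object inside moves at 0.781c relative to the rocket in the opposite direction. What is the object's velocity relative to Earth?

Object's velocity in rocket frame is u' = -0.781c
u = (u' + v)/(1 + u'v/c²) = (v - 0.781)/(1 - 0.781·v/c²)
Numerator: 0.86 - 0.781 = 0.079
Denominator: 1 - 0.67166 = 0.32834
u = 0.079/0.32834 = 0.2406c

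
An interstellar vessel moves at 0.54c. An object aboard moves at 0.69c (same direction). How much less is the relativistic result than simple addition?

Classical: u' + v = 0.69 + 0.54 = 1.23c
Relativistic: u = (0.69 + 0.54)/(1 + 0.3726) = 1.23/1.3726 = 0.8961c
Difference: 1.23 - 0.8961 = 0.3339c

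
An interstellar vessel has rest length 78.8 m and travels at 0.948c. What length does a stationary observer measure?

Proper length L₀ = 78.8 m
γ = 1/√(1 - 0.948²) = 3.142
L = L₀/γ = 78.8/3.142 = 25.08 m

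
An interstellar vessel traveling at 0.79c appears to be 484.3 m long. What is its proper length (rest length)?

Contracted length L = 484.3 m
γ = 1/√(1 - 0.79²) = 1.631
L₀ = γL = 1.631 × 484.3 = 789.9 m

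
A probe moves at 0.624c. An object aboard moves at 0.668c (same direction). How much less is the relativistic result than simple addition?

Classical: u' + v = 0.668 + 0.624 = 1.292c
Relativistic: u = (0.668 + 0.624)/(1 + 0.416832) = 1.292/1.416832 = 0.9119c
Difference: 1.292 - 0.9119 = 0.3801c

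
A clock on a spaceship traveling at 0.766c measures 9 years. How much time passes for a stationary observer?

Proper time Δt₀ = 9 years
γ = 1/√(1 - 0.766²) = 1.556
Δt = γΔt₀ = 1.556 × 9 = 14.00 years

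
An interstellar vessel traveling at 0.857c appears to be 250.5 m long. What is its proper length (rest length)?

Contracted length L = 250.5 m
γ = 1/√(1 - 0.857²) = 1.9406
L₀ = γL = 1.9406 × 250.5 = 486.1 m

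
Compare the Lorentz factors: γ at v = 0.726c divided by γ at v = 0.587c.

γ₁ = 1/√(1 - 0.726²) = 1.454
γ₂ = 1/√(1 - 0.587²) = 1.235
γ₁/γ₂ = 1.454/1.235 = 1.177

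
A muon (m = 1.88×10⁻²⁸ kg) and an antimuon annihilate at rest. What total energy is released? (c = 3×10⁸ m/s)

Both particles have the same rest mass, so total mass = 2m
E = 2m·c² = 2 × 1.88×10⁻²⁸ × (3×10⁸)²
= 2 × 1.88×10⁻²⁸ × 9×10¹⁶
= 3.384×10⁻¹¹ J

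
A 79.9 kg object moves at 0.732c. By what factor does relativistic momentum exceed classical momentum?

p_rel = γmv, p_class = mv
Ratio = γ = 1/√(1 - 0.732²) = 1.468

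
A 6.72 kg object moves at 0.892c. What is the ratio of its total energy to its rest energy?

E = γmc², E₀ = mc²
E/E₀ = γ = 1/√(1 - 0.892²) = 2.212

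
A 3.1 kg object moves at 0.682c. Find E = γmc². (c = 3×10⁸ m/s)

γ = 1/√(1 - 0.682²) = 1.3673
mc² = 3.1 × (3×10⁸)² = 2.790×10¹⁷ J
E = γmc² = 1.3673 × 2.790×10¹⁷ = 3.815×10¹⁷ J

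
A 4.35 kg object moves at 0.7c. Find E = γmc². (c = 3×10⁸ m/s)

γ = 1/√(1 - 0.7²) = 1.4003
mc² = 4.35 × (3×10⁸)² = 3.915×10¹⁷ J
E = γmc² = 1.4003 × 3.915×10¹⁷ = 5.482×10¹⁷ J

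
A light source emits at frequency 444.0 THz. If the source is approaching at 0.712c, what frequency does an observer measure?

β = v/c = 0.712
(1+β)/(1-β) = 1.712/0.288 = 5.9444
Doppler factor = √(5.9444) = 2.4381
f_obs = 444.0 × 2.4381 = 1083 THz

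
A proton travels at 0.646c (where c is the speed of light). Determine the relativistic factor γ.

v/c = 0.646, so (v/c)² = 0.417316
1 - (v/c)² = 0.582684
γ = 1/√(0.582684) = 1.310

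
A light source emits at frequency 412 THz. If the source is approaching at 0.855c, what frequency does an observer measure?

β = v/c = 0.855
(1+β)/(1-β) = 1.855/0.145 = 12.793
Doppler factor = √(12.793) = 3.577
f_obs = 412 × 3.577 = 1474 THz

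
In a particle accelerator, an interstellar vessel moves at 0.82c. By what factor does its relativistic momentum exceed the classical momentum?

p_rel = γmv, p_class = mv
Ratio = γ = 1/√(1 - 0.82²)
= 1/√(0.3276) = 1.747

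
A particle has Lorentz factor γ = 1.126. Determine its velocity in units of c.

From γ = 1/√(1 - v²/c²):
1/γ² = 1/1.126² = 0.7887
v²/c² = 1 - 0.7887 = 0.2113
v/c = √(0.2113) = 0.4597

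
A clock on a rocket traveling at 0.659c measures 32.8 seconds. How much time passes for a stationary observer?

Proper time Δt₀ = 32.8 seconds
γ = 1/√(1 - 0.659²) = 1.3295
Δt = γΔt₀ = 1.3295 × 32.8 = 43.61 seconds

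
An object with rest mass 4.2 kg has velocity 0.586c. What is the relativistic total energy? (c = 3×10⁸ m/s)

γ = 1/√(1 - 0.586²) = 1.234
mc² = 4.2 × (3×10⁸)² = 3.780×10¹⁷ J
E = γmc² = 1.234 × 3.780×10¹⁷ = 4.665×10¹⁷ J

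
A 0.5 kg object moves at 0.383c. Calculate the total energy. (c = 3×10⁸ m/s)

γ = 1/√(1 - 0.383²) = 1.0825
mc² = 0.5 × (3×10⁸)² = 4.500×10¹⁶ J
E = γmc² = 1.0825 × 4.500×10¹⁶ = 4.871×10¹⁶ J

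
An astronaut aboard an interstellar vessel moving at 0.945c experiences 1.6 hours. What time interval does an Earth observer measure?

Proper time Δt₀ = 1.6 hours
γ = 1/√(1 - 0.945²) = 3.0574
Δt = γΔt₀ = 3.0574 × 1.6 = 4.892 hours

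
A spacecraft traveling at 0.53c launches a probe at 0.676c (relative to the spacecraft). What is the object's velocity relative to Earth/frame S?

u = (u' + v)/(1 + u'v/c²)
Numerator: 0.676 + 0.53 = 1.206
Denominator: 1 + 0.35828 = 1.35828
u = 1.206/1.35828 = 0.8879c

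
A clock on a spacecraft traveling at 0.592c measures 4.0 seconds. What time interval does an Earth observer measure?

Proper time Δt₀ = 4.0 seconds
γ = 1/√(1 - 0.592²) = 1.2408
Δt = γΔt₀ = 1.2408 × 4.0 = 4.963 seconds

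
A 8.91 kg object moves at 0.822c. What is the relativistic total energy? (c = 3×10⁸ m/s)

γ = 1/√(1 - 0.822²) = 1.756
mc² = 8.91 × (3×10⁸)² = 8.019×10¹⁷ J
E = γmc² = 1.756 × 8.019×10¹⁷ = 1.408×10¹⁸ J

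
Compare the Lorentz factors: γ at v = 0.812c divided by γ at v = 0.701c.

γ₁ = 1/√(1 - 0.812²) = 1.713
γ₂ = 1/√(1 - 0.701²) = 1.402
γ₁/γ₂ = 1.713/1.402 = 1.222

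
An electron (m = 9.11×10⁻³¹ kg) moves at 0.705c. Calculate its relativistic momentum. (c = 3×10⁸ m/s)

γ = 1/√(1 - 0.705²) = 1.410
v = 0.705 × 3×10⁸ = 2.115×10⁸ m/s
p = γmv = 1.410 × 9.11×10⁻³¹ × 2.115×10⁸ = 2.717×10⁻²² kg·m/s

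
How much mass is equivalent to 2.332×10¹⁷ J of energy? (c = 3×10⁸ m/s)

From E = mc², we get m = E/c²
c² = (3×10⁸)² = 9×10¹⁶ m²/s²
m = 2.332×10¹⁷ / 9×10¹⁶ = 2.591 kg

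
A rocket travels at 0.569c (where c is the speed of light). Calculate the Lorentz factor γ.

v/c = 0.569, so (v/c)² = 0.323761
1 - (v/c)² = 0.676239
γ = 1/√(0.676239) = 1.216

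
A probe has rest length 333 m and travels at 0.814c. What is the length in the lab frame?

Proper length L₀ = 333 m
γ = 1/√(1 - 0.814²) = 1.722
L = L₀/γ = 333/1.722 = 193.4 m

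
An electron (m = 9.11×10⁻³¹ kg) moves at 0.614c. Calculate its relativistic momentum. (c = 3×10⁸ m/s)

γ = 1/√(1 - 0.614²) = 1.267
v = 0.614 × 3×10⁸ = 1.842×10⁸ m/s
p = γmv = 1.267 × 9.11×10⁻³¹ × 1.842×10⁸ = 2.126×10⁻²² kg·m/s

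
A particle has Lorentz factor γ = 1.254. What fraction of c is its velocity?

From γ = 1/√(1 - v²/c²):
1/γ² = 1/1.254² = 0.6359
v²/c² = 1 - 0.6359 = 0.3641
v/c = √(0.3641) = 0.6034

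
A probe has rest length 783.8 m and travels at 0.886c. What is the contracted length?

Proper length L₀ = 783.8 m
γ = 1/√(1 - 0.886²) = 2.157
L = L₀/γ = 783.8/2.157 = 363.4 m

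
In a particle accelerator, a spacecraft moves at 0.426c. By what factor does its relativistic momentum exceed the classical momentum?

p_rel = γmv, p_class = mv
Ratio = γ = 1/√(1 - 0.426²)
= 1/√(0.818524) = 1.105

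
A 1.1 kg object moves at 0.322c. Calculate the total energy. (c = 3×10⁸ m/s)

γ = 1/√(1 - 0.322²) = 1.0563
mc² = 1.1 × (3×10⁸)² = 9.900×10¹⁶ J
E = γmc² = 1.0563 × 9.900×10¹⁶ = 1.046×10¹⁷ J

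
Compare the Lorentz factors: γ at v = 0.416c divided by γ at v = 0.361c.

γ₁ = 1/√(1 - 0.416²) = 1.100
γ₂ = 1/√(1 - 0.361²) = 1.072
γ₁/γ₂ = 1.100/1.072 = 1.026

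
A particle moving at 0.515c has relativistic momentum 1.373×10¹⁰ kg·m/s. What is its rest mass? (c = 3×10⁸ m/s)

γ = 1/√(1 - 0.515²) = 1.1666
v = 0.515 × 3×10⁸ = 1.545×10⁸ m/s
m = p/(γv) = 1.373×10¹⁰/(1.1666 × 1.545×10⁸) = 76.18 kg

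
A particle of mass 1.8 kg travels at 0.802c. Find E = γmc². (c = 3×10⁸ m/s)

γ = 1/√(1 - 0.802²) = 1.674
mc² = 1.8 × (3×10⁸)² = 1.620×10¹⁷ J
E = γmc² = 1.674 × 1.620×10¹⁷ = 2.712×10¹⁷ J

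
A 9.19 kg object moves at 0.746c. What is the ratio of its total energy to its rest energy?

E = γmc², E₀ = mc²
E/E₀ = γ = 1/√(1 - 0.746²) = 1.502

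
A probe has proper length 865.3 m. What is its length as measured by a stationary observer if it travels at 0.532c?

Proper length L₀ = 865.3 m
γ = 1/√(1 - 0.532²) = 1.181
L = L₀/γ = 865.3/1.181 = 732.7 m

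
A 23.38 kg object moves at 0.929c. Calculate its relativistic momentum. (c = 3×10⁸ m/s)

γ = 1/√(1 - 0.929²) = 2.702
v = 0.929 × 3×10⁸ = 2.787×10⁸ m/s
p = γmv = 2.702 × 23.38 × 2.787×10⁸ = 1.761×10¹⁰ kg·m/s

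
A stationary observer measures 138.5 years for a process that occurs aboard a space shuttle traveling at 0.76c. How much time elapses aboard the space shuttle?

Dilated time Δt = 138.5 years
γ = 1/√(1 - 0.76²) = 1.53864
Δt₀ = Δt/γ = 138.5/1.53864 = 90.01 years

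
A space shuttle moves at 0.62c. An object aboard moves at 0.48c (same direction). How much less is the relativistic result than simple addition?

Classical: u' + v = 0.48 + 0.62 = 1.1c
Relativistic: u = (0.48 + 0.62)/(1 + 0.2976) = 1.1/1.2976 = 0.8477c
Difference: 1.1 - 0.8477 = 0.2523c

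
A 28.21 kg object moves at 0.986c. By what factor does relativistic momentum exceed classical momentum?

p_rel = γmv, p_class = mv
Ratio = γ = 1/√(1 - 0.986²) = 5.997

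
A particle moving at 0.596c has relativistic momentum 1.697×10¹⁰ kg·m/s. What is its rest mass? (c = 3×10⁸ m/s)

γ = 1/√(1 - 0.596²) = 1.2454
v = 0.596 × 3×10⁸ = 1.788×10⁸ m/s
m = p/(γv) = 1.697×10¹⁰/(1.2454 × 1.788×10⁸) = 76.21 kg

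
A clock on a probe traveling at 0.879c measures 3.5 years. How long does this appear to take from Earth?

Proper time Δt₀ = 3.5 years
γ = 1/√(1 - 0.879²) = 2.097
Δt = γΔt₀ = 2.097 × 3.5 = 7.340 years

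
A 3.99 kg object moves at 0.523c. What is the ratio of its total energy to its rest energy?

E = γmc², E₀ = mc²
E/E₀ = γ = 1/√(1 - 0.523²) = 1.173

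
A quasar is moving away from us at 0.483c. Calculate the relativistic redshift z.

β = 0.483
(1+β)/(1-β) = 1.483/0.517 = 2.8685
√(2.8685) = 1.6937
z = 1.6937 - 1 = 0.6937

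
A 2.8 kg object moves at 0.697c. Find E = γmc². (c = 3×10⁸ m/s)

γ = 1/√(1 - 0.697²) = 1.3946
mc² = 2.8 × (3×10⁸)² = 2.520×10¹⁷ J
E = γmc² = 1.3946 × 2.520×10¹⁷ = 3.514×10¹⁷ J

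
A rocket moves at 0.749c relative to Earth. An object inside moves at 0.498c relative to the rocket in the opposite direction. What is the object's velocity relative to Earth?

Object's velocity in rocket frame is u' = -0.498c
u = (u' + v)/(1 + u'v/c²) = (v - 0.498)/(1 - 0.498·v/c²)
Numerator: 0.749 - 0.498 = 0.251
Denominator: 1 - 0.373002 = 0.626998
u = 0.251/0.626998 = 0.4003c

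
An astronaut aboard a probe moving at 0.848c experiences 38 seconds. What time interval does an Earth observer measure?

Proper time Δt₀ = 38 seconds
γ = 1/√(1 - 0.848²) = 1.8868
Δt = γΔt₀ = 1.8868 × 38 = 71.70 seconds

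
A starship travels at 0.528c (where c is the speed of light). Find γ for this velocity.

v/c = 0.528, so (v/c)² = 0.278784
1 - (v/c)² = 0.721216
γ = 1/√(0.721216) = 1.178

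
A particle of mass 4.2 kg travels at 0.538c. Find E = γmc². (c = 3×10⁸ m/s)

γ = 1/√(1 - 0.538²) = 1.1863
mc² = 4.2 × (3×10⁸)² = 3.780×10¹⁷ J
E = γmc² = 1.1863 × 3.780×10¹⁷ = 4.484×10¹⁷ J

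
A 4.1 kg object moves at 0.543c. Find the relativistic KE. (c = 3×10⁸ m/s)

γ = 1/√(1 - 0.543²) = 1.19086
γ - 1 = 0.19086
KE = (γ-1)mc² = 0.19086 × 4.1 × (3×10⁸)² = 7.043×10¹⁶ J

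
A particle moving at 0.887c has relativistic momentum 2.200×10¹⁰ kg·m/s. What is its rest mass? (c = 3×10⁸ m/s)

γ = 1/√(1 - 0.887²) = 2.1656
v = 0.887 × 3×10⁸ = 2.661×10⁸ m/s
m = p/(γv) = 2.200×10¹⁰/(2.1656 × 2.661×10⁸) = 38.18 kg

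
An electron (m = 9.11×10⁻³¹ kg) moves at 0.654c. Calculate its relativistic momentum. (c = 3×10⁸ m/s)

γ = 1/√(1 - 0.654²) = 1.322
v = 0.654 × 3×10⁸ = 1.962×10⁸ m/s
p = γmv = 1.322 × 9.11×10⁻³¹ × 1.962×10⁸ = 2.363×10⁻²² kg·m/s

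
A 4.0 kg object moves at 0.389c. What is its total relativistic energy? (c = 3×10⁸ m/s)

γ = 1/√(1 - 0.389²) = 1.0855
mc² = 4.0 × (3×10⁸)² = 3.600×10¹⁷ J
E = γmc² = 1.0855 × 3.600×10¹⁷ = 3.908×10¹⁷ J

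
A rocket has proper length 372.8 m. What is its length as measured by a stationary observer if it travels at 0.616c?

Proper length L₀ = 372.8 m
γ = 1/√(1 - 0.616²) = 1.2694
L = L₀/γ = 372.8/1.2694 = 293.7 m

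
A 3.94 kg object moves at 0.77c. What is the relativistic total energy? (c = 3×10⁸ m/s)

γ = 1/√(1 - 0.77²) = 1.5673
mc² = 3.94 × (3×10⁸)² = 3.546×10¹⁷ J
E = γmc² = 1.5673 × 3.546×10¹⁷ = 5.558×10¹⁷ J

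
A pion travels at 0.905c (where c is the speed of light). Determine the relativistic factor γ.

v/c = 0.905, so (v/c)² = 0.819025
1 - (v/c)² = 0.180975
γ = 1/√(0.180975) = 2.351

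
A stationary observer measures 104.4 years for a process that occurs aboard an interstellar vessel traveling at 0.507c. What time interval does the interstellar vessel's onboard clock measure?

Dilated time Δt = 104.4 years
γ = 1/√(1 - 0.507²) = 1.16017
Δt₀ = Δt/γ = 104.4/1.16017 = 89.99 years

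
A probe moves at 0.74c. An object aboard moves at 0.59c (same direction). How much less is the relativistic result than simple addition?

Classical: u' + v = 0.59 + 0.74 = 1.33c
Relativistic: u = (0.59 + 0.74)/(1 + 0.4366) = 1.33/1.4366 = 0.9258c
Difference: 1.33 - 0.9258 = 0.4042c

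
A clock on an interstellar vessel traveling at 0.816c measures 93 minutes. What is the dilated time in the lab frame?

Proper time Δt₀ = 93 minutes
γ = 1/√(1 - 0.816²) = 1.730
Δt = γΔt₀ = 1.730 × 93 = 160.9 minutes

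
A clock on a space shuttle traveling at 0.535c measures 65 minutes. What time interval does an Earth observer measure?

Proper time Δt₀ = 65 minutes
γ = 1/√(1 - 0.535²) = 1.18364
Δt = γΔt₀ = 1.18364 × 65 = 76.94 minutes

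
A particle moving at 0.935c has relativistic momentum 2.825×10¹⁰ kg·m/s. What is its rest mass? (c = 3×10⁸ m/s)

γ = 1/√(1 - 0.935²) = 2.8197
v = 0.935 × 3×10⁸ = 2.805×10⁸ m/s
m = p/(γv) = 2.825×10¹⁰/(2.8197 × 2.805×10⁸) = 35.72 kg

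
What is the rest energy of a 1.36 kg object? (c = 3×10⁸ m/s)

c² = (3×10⁸)² = 9.000×10¹⁶ m²/s²
E₀ = mc² = 1.36 × 9.000×10¹⁶ = 1.224×10¹⁷ J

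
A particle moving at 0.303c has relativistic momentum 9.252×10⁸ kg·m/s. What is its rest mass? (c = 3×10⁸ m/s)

γ = 1/√(1 - 0.303²) = 1.0493
v = 0.303 × 3×10⁸ = 9.090×10⁷ m/s
m = p/(γv) = 9.252×10⁸/(1.0493 × 9.090×10⁷) = 9.700 kg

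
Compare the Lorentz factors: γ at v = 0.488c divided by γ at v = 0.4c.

γ₁ = 1/√(1 - 0.488²) = 1.146
γ₂ = 1/√(1 - 0.4²) = 1.091
γ₁/γ₂ = 1.146/1.091 = 1.050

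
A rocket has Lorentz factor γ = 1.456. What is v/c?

From γ = 1/√(1 - v²/c²):
1/γ² = 1/1.456² = 0.4717
v²/c² = 1 - 0.4717 = 0.5283
v/c = √(0.5283) = 0.7268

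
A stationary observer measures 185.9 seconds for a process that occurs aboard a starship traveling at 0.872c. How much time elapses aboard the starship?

Dilated time Δt = 185.9 seconds
γ = 1/√(1 - 0.872²) = 2.0429
Δt₀ = Δt/γ = 185.9/2.0429 = 91.00 seconds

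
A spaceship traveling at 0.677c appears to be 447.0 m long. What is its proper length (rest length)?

Contracted length L = 447.0 m
γ = 1/√(1 - 0.677²) = 1.35873
L₀ = γL = 1.35873 × 447.0 = 607.4 m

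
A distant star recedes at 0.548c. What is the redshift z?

β = 0.548
(1+β)/(1-β) = 1.548/0.452 = 3.4248
√(3.4248) = 1.8506
z = 1.8506 - 1 = 0.8506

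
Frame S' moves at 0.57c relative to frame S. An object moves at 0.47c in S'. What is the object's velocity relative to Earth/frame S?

u = (u' + v)/(1 + u'v/c²)
Numerator: 0.47 + 0.57 = 1.04
Denominator: 1 + 0.2679 = 1.2679
u = 1.04/1.2679 = 0.8203c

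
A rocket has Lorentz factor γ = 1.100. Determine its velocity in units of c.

From γ = 1/√(1 - v²/c²):
1/γ² = 1/1.100² = 0.82645
v²/c² = 1 - 0.82645 = 0.17355
v/c = √(0.17355) = 0.4166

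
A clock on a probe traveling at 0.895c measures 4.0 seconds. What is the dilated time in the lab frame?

Proper time Δt₀ = 4.0 seconds
γ = 1/√(1 - 0.895²) = 2.2418
Δt = γΔt₀ = 2.2418 × 4.0 = 8.967 seconds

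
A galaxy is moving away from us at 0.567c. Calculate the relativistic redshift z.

β = 0.567
(1+β)/(1-β) = 1.567/0.433 = 3.619
√(3.619) = 1.9024
z = 1.9024 - 1 = 0.9024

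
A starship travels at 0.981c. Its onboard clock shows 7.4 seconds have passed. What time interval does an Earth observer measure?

Proper time Δt₀ = 7.4 seconds
γ = 1/√(1 - 0.981²) = 5.154
Δt = γΔt₀ = 5.154 × 7.4 = 38.14 seconds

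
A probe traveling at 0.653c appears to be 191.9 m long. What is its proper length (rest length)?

Contracted length L = 191.9 m
γ = 1/√(1 - 0.653²) = 1.3204
L₀ = γL = 1.3204 × 191.9 = 253.4 m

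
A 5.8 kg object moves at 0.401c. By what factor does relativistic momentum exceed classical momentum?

p_rel = γmv, p_class = mv
Ratio = γ = 1/√(1 - 0.401²) = 1.092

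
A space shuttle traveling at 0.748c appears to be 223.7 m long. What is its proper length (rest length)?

Contracted length L = 223.7 m
γ = 1/√(1 - 0.748²) = 1.507
L₀ = γL = 1.507 × 223.7 = 337.1 m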